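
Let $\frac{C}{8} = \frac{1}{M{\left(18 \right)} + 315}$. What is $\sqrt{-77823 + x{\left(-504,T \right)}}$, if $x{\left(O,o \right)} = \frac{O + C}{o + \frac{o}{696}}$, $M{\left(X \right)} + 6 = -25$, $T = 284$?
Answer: $\frac{i \sqrt{190590000270483}}{49487} \approx 278.97 i$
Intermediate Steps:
$M{\left(X \right)} = -31$ ($M{\left(X \right)} = -6 - 25 = -31$)
$C = \frac{2}{71}$ ($C = \frac{8}{-31 + 315} = \frac{8}{284} = 8 \cdot \frac{1}{284} = \frac{2}{71} \approx 0.028169$)
$x{\left(O,o \right)} = \frac{696 \left(\frac{2}{71} + O\right)}{697 o}$ ($x{\left(O,o \right)} = \frac{O + \frac{2}{71}}{o + \frac{o}{696}} = \frac{\frac{2}{71} + O}{o + o \frac{1}{696}} = \frac{\frac{2}{71} + O}{o + \frac{o}{696}} = \frac{\frac{2}{71} + O}{\frac{697}{696} o} = \left(\frac{2}{71} + O\right) \frac{696}{697 o} = \frac{696 \left(\frac{2}{71} + O\right)}{697 o}$)
$\sqrt{-77823 + x{\left(-504,T \right)}} = \sqrt{-77823 + \frac{696 \left(2 + 71 \left(-504\right)\right)}{49487 \cdot 284}} = \sqrt{-77823 + \frac{696}{49487} \cdot \frac{1}{284} \left(2 - 35784\right)} = \sqrt{-77823 + \frac{696}{49487} \cdot \frac{1}{284} \left(-35782\right)} = \sqrt{-77823 - \frac{6226068}{3513577}} = \sqrt{- \frac{273443328939}{3513577}} = \frac{i \sqrt{190590000270483}}{49487}$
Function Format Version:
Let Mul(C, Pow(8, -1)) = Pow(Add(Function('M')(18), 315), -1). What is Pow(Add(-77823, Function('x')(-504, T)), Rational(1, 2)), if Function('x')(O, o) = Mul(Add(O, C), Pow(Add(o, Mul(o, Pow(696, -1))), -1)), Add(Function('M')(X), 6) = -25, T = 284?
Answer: Mul(Rational(1, 49487), I, Pow(190590000270483, Rational(1, 2))) ≈ Mul(278.97, I)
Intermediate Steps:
Function('M')(X) = -31 (Function('M')(X) = Add(-6, -25) = -31)
C = Rational(2, 71) (C = Mul(8, Pow(Add(-31, 315), -1)) = Mul(8, Pow(284, -1)) = Mul(8, Rational(1, 284)) = Rational(2, 71) ≈ 0.028169)
Function('x')(O, o) = Mul(Rational(696, 697), Pow(o, -1), Add(Rational(2, 71), O)) (Function('x')(O, o) = Mul(Add(O, Rational(2, 71)), Pow(Add(o, Mul(o, Pow(696, -1))), -1)) = Mul(Add(Rational(2, 71), O), Pow(Add(o, Mul(o, Rational(1, 696))), -1)) = Mul(Add(Rational(2, 71), O), Pow(Add(o, Mul(Rational(1, 696), o)), -1)) = Mul(Add(Rational(2, 71), O), Pow(Mul(Rational(697, 696), o), -1)) = Mul(Add(Rational(2, 71), O), Mul(Rational(696, 697), Pow(o, -1))) = Mul(Rational(696, 697), Pow(o, -1), Add(Rational(2, 71), O)))
Pow(Add(-77823, Function('x')(-504, T)), Rational(1, 2)) = Pow(Add(-77823, Mul(Rational(696, 49487), Pow(284, -1), Add(2, Mul(71, -504)))), Rational(1, 2)) = Pow(Add(-77823, Mul(Rational(696, 49487), Rational(1, 284), Add(2, -35784))), Rational(1, 2)) = Pow(Add(-77823, Mul(Rational(696, 49487), Rational(1, 284), -35782)), Rational(1, 2)) = Pow(Add(-77823, Rational(-6226068, 3513577)), Rational(1, 2)) = Pow(Rational(-273443328939, 3513577), Rational(1, 2)) = Mul(Rational(1, 49487), I, Pow(190590000270483, Rational(1, 2)))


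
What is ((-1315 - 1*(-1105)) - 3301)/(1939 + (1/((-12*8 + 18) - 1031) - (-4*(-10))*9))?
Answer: -3893699/1751110 ≈ -2.2236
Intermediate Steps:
((-1315 - 1*(-1105)) - 3301)/(1939 + (1/((-12*8 + 18) - 1031) - (-4*(-10))*9)) = ((-1315 + 1105) - 3301)/(1939 + (1/((-96 + 18) - 1031) - 40*9)) = (-210 - 3301)/(1939 + (1/(-78 - 1031) - 1*360)) = -3511/(1939 + (1/(-1109) - 360)) = -3511/(1939 + (-1/1109 - 360)) = -3511/(1939 - 399241/1109) = -3511/1751110/1109 = -3511*1109/1751110 = -3893699/1751110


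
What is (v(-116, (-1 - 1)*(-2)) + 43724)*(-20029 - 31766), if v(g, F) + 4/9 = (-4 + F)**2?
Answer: -2264661560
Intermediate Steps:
v(g, F) = -4/9 + (-4 + F)**2
(v(-116, (-1 - 1)*(-2)) + 43724)*(-20029 - 31766) = ((-4/9 + (-4 + (-1 - 1)*(-2))**2) + 43724)*(-20029 - 31766) = ((-4/9 + (-4 - 2*(-2))**2) + 43724)*(-51795) = ((-4/9 + (-4 + 4)**2) + 43724)*(-51795) = ((-4/9 + 0**2) + 43724)*(-51795) = ((-4/9 + 0) + 43724)*(-51795) = (-4/9 + 43724)*(-51795) = (393512/9)*(-51795) = -2264661560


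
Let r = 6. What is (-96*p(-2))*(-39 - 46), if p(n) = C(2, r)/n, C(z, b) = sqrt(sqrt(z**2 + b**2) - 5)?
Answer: -4080*sqrt(-5 + 2*sqrt(10)) ≈ -4695.6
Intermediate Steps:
C(z, b) = sqrt(-5 + sqrt(b**2 + z**2)) (C(z, b) = sqrt(sqrt(b**2 + z**2) - 5) = sqrt(-5 + sqrt(b**2 + z**2)))
p(n) = sqrt(-5 + 2*sqrt(10))/n (p(n) = sqrt(-5 + sqrt(6**2 + 2**2))/n = sqrt(-5 + sqrt(36 + 4))/n = sqrt(-5 + sqrt(40))/n = sqrt(-5 + 2*sqrt(10))/n)
(-96*p(-2))*(-39 - 46) = (-96*sqrt(-5 + 2*sqrt(10))/(-2))*(-39 - 46) = -(-48)*sqrt(-5 + 2*sqrt(10))*(-85) = (48*sqrt(-5 + 2*sqrt(10)))*(-85) = -4080*sqrt(-5 + 2*sqrt(10))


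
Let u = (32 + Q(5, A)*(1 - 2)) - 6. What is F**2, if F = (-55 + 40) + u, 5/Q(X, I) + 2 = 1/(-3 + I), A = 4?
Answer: 256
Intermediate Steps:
Q(X, I) = 5/(-2 + 1/(-3 + I))
u = 31 (u = (32 + (5*(3 - 1*4)/(-7 + 2*4))*(1 - 2)) - 6 = (32 + (5*(3 - 4)/(-7 + 8))*(-1)) - 6 = (32 + (5*(-1)/1)*(-1)) - 6 = (32 + (5*1*(-1))*(-1)) - 6 = (32 - 5*(-1)) - 6 = (32 + 5) - 6 = 37 - 6 = 31)
F = 16 (F = (-55 + 40) + 31 = -15 + 31 = 16)
F**2 = 16**2 = 256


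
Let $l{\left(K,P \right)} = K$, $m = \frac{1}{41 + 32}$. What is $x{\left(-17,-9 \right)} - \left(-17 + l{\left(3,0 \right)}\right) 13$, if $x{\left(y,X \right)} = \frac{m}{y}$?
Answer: $\frac{225861}{1241} \approx 182.0$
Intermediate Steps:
$m = \frac{1}{73} \approx 0.013699$
$x{\left(y,X \right)} = \frac{1}{73 y}$
$x{\left(-17,-9 \right)} - \left(-17 + l{\left(3,0 \right)}\right) 13 = \frac{1}{73 \left(-17\right)} - \left(-17 + 3\right) 13 = \frac{1}{73} \left(- \frac{1}{17}\right) - \left(-14\right) 13 = - \frac{1}{1241} - -182 = - \frac{1}{1241} + 182 = \frac{225861}{1241}$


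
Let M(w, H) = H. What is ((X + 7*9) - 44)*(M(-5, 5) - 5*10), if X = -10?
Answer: -405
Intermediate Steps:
((X + 7*9) - 44)*(M(-5, 5) - 5*10) = ((-10 + 7*9) - 44)*(5 - 5*10) = ((-10 + 63) - 44)*(5 - 50) = (53 - 44)*(-45) = 9*(-45) = -405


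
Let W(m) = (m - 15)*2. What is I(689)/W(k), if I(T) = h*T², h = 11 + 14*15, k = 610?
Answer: 6171373/70 ≈ 88163.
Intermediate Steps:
h = 221 (h = 11 + 210 = 221)
I(T) = 221*T²
W(m) = -30 + 2*m (W(m) = (-15 + m)*2 = -30 + 2*m)
I(689)/W(k) = (221*689²)/(-30 + 2*610) = (221*474721)/(-30 + 1220) = 104913341/1190 = 104913341*(1/1190) = 6171373/70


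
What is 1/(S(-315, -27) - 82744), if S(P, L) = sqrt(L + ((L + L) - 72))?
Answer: -82744/6846569689 - 3*I*sqrt(17)/6846569689 ≈ -1.2085e-5 - 1.8066e-9*I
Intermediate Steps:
S(P, L) = sqrt(-72 + 3*L) (S(P, L) = sqrt(L + (2*L - 72)) = sqrt(L + (-72 + 2*L)) = sqrt(-72 + 3*L))
1/(S(-315, -27) - 82744) = 1/(sqrt(-72 + 3*(-27)) - 82744) = 1/(sqrt(-72 - 81) - 82744) = 1/(sqrt(-153) - 82744) = 1/(3*I*sqrt(17) - 82744) = 1/(-82744 + 3*I*sqrt(17))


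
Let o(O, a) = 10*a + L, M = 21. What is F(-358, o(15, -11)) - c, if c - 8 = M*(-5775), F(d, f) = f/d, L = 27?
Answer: 43413669/358 ≈ 1.2127e+5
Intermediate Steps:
o(O, a) = 27 + 10*a (o(O, a) = 10*a + 27 = 27 + 10*a)
c = -121267 (c = 8 + 21*(-5775) = 8 - 121275 = -121267)
F(-358, o(15, -11)) - c = (27 + 10*(-11))/(-358) - 1*(-121267) = (27 - 110)*(-1/358) + 121267 = -83*(-1/358) + 121267 = 83/358 + 121267 = 43413669/358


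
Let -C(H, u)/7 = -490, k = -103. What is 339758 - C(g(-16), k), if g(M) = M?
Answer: 336328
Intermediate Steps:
C(H, u) = 3430 (C(H, u) = -7*(-490) = 3430)
339758 - C(g(-16), k) = 339758 - 1*3430 = 339758 - 3430 = 336328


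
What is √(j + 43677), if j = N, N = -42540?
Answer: √1137 ≈ 33.719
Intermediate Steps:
j = -42540
√(j + 43677) = √(-42540 + 43677) = √1137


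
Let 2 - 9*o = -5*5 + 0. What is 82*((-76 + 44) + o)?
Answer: -2378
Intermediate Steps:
o = 3 (o = 2/9 - (-5*5 + 0)/9 = 2/9 - (-25 + 0)/9 = 2/9 - ⅑*(-25) = 2/9 + 25/9 = 3)
82*((-76 + 44) + o) = 82*((-76 + 44) + 3) = 82*(-32 + 3) = 82*(-29) = -2378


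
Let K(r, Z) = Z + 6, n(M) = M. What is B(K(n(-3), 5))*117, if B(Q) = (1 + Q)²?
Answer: 16848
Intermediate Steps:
K(r, Z) = 6 + Z
B(K(n(-3), 5))*117 = (1 + (6 + 5))²*117 = (1 + 11)²*117 = 12²*117 = 144*117 = 16848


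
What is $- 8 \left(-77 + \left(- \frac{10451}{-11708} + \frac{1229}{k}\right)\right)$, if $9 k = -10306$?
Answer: $\frac{9312818078}{15082831} \approx 617.45$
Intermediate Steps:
$k = - \frac{10306}{9}$ ($k = \frac{1}{9} \left(-10306\right) = - \frac{10306}{9} \approx -1145.1$)
$- 8 \left(-77 + \left(- \frac{10451}{-11708} + \frac{1229}{k}\right)\right) = - 8 \left(-77 + \left(- \frac{10451}{-11708} + \frac{1229}{- \frac{10306}{9}}\right)\right) = - 8 \left(-77 + \left(\left(-10451\right) \left(- \frac{1}{11708}\right) + 1229 \left(- \frac{9}{10306}\right)\right)\right) = - 8 \left(-77 + \left(\frac{10451}{11708} - \frac{11061}{10306}\right)\right) = - 8 \left(-77 - \frac{10897091}{60331324}\right) = \left(-8\right) \left(- \frac{4656409039}{60331324}\right) = \frac{9312818078}{15082831}$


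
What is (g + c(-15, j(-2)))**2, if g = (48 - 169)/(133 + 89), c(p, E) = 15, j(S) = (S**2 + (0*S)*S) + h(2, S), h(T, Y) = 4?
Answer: 10297681/49284 ≈ 208.95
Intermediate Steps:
j(S) = 4 + S**2 (j(S) = (S**2 + (0*S)*S) + 4 = (S**2 + 0*S) + 4 = (S**2 + 0) + 4 = S**2 + 4 = 4 + S**2)
g = -121/222 ≈ -0.54504
(g + c(-15, j(-2)))**2 = (-121/222 + 15)**2 = (3209/222)**2 = 10297681/49284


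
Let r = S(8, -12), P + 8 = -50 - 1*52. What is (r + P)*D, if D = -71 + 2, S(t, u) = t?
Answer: 7038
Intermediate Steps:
P = -110 (P = -8 + (-50 - 1*52) = -8 + (-50 - 52) = -8 - 102 = -110)
r = 8
D = -69
(r + P)*D = (8 - 110)*(-69) = -102*(-69) = 7038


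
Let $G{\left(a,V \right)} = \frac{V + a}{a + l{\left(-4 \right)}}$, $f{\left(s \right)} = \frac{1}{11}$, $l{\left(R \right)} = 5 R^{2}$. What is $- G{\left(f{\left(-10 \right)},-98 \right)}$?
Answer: $\frac{1077}{881} \approx 1.2225$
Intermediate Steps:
$f{\left(s \right)} = \frac{1}{11}$
$G{\left(a,V \right)} = \frac{V + a}{80 + a}$ ($G{\left(a,V \right)} = \frac{V + a}{a + 5 \left(-4\right)^{2}} = \frac{V + a}{a + 5 \cdot 16} = \frac{V + a}{a + 80} = \frac{V + a}{80 + a}$)
$- G{\left(f{\left(-10 \right)},-98 \right)} = - \frac{-98 + \frac{1}{11}}{80 + \frac{1}{11}} = - \frac{-1077}{\frac{881}{11} \cdot 11} = - \frac{11 \left(-1077\right)}{881 \cdot 11} = \left(-1\right) \left(- \frac{1077}{881}\right) = \frac{1077}{881}$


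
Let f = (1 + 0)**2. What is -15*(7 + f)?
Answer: -120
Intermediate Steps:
f = 1 (f = 1**2 = 1)
-15*(7 + f) = -15*(7 + 1) = -15*8 = -120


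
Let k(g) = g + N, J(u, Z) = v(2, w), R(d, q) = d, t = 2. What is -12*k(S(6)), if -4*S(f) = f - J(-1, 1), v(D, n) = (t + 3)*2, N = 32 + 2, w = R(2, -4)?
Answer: -420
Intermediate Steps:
w = 2
N = 34
v(D, n) = 10 (v(D, n) = (2 + 3)*2 = 5*2 = 10)
J(u, Z) = 10
S(f) = 5/2 - f/4 (S(f) = -(f - 1*10)/4 = -(f - 10)/4 = -(-10 + f)/4 = 5/2 - f/4)
k(g) = 34 + g (k(g) = g + 34 = 34 + g)
-12*k(S(6)) = -12*(34 + (5/2 - ¼*6)) = -12*(34 + (5/2 - 3/2)) = -12*(34 + 1) = -12*35 = -420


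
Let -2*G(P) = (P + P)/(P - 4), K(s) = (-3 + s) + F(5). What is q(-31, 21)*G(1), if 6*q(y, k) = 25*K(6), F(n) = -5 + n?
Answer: 25/6 ≈ 4.1667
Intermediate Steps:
K(s) = -3 + s (K(s) = (-3 + s) + (-5 + 5) = (-3 + s) + 0 = -3 + s)
q(y, k) = 25/2 (q(y, k) = (25*(-3 + 6))/6 = (25*3)/6 = (⅙)*75 = 25/2)
G(P) = -P/(-4 + P) (G(P) = -(P + P)/(2*(P - 4)) = -2*P/(2*(-4 + P)) = -P/(-4 + P))
q(-31, 21)*G(1) = 25*(-1*1/(-4 + 1))/2 = 25*(-1*1/(-3))/2 = 25*(-1*1*(-⅓))/2 = (25/2)*(⅓) = 25/6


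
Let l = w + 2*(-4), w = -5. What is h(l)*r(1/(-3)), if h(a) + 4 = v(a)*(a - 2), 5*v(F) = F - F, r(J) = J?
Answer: 4/3 ≈ 1.3333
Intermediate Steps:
l = -13 (l = -5 + 2*(-4) = -5 - 8 = -13)
v(F) = 0 (v(F) = (F - F)/5 = (⅕)*0 = 0)
h(a) = -4 (h(a) = -4 + 0*(a - 2) = -4 + 0*(-2 + a) = -4 + 0 = -4)
h(l)*r(1/(-3)) = -4/(-3) = -4*(-⅓) = 4/3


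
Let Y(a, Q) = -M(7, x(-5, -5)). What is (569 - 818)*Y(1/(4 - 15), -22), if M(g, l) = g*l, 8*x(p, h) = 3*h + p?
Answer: -8715/2 ≈ -4357.5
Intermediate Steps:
x(p, h) = p/8 + 3*h/8 (x(p, h) = (3*h + p)/8 = (p + 3*h)/8 = p/8 + 3*h/8)
Y(a, Q) = 35/2 (Y(a, Q) = -7*((1/8)*(-5) + (3/8)*(-5)) = -7*(-5/8 - 15/8) = -7*(-5)/2 = -1*(-35/2) = 35/2)
(569 - 818)*Y(1/(4 - 15), -22) = (569 - 818)*(35/2) = -249*35/2 = -8715/2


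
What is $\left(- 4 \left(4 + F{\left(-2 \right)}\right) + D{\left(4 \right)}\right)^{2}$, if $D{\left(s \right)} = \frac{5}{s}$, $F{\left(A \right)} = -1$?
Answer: $\frac{1849}{16} \approx 115.56$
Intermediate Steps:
$\left(- 4 \left(4 + F{\left(-2 \right)}\right) + D{\left(4 \right)}\right)^{2} = \left(- 4 \left(4 - 1\right) + \frac{5}{4}\right)^{2} = \left(\left(-4\right) 3 + 5 \cdot \frac{1}{4}\right)^{2} = \left(-12 + \frac{5}{4}\right)^{2} = \left(- \frac{43}{4}\right)^{2} = \frac{1849}{16}$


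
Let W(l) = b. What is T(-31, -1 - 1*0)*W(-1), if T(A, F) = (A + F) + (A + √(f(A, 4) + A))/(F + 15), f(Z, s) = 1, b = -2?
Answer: 479/7 - I*√30/7 ≈ 68.429 - 0.78246*I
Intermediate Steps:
W(l) = -2
T(A, F) = A + F + (A + √(1 + A))/(15 + F) (T(A, F) = (A + F) + (A + √(1 + A))/(F + 15) = (A + F) + (A + √(1 + A))/(15 + F) = A + F + (A + √(1 + A))/(15 + F))
T(-31, -1 - 1*0)*W(-1) = (((-1 - 1*0)² + √(1 - 31) + 15*(-1 - 1*0) + 16*(-31) - 31*(-1 - 1*0))/(15 + (-1 - 1*0)))*(-2) = (((-1 + 0)² + √(-30) + 15*(-1 + 0) - 496 - 31*(-1 + 0))/(15 + (-1 + 0)))*(-2) = (((-1)² + I*√30 + 15*(-1) - 496 - 31*(-1))/(15 - 1))*(-2) = ((1 + I*√30 - 15 - 496 + 31)/14)*(-2) = ((-479 + I*√30)/14)*(-2) = (-479/14 + I*√30/14)*(-2) = 479/7 - I*√30/7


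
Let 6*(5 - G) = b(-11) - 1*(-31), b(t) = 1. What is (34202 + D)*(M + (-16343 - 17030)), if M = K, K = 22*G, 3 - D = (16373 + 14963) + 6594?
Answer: 373025225/3 ≈ 1.2434e+8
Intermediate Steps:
G = -1/3 (G = 5 - (1 - 1*(-31))/6 = 5 - (1 + 31)/6 = 5 - 1/6*32 = 5 - 16/3 = -1/3 ≈ -0.33333)
D = -37927 (D = 3 - ((16373 + 14963) + 6594) = 3 - (31336 + 6594) = 3 - 1*37930 = 3 - 37930 = -37927)
K = -22/3 (K = 22*(-1/3) = -22/3 ≈ -7.3333)
M = -22/3 ≈ -7.3333
(34202 + D)*(M + (-16343 - 17030)) = (34202 - 37927)*(-22/3 + (-16343 - 17030)) = -3725*(-22/3 - 33373) = -3725*(-100141/3) = 373025225/3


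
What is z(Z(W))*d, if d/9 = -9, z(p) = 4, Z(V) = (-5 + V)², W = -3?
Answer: -324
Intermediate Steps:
d = -81 (d = 9*(-9) = -81)
z(Z(W))*d = 4*(-81) = -324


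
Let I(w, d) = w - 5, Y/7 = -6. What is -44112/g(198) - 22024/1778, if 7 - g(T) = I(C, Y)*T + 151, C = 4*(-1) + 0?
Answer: -1363172/34671 ≈ -39.317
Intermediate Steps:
Y = -42 (Y = 7*(-6) = -42)
C = -4 (C = -4 + 0 = -4)
I(w, d) = -5 + w
g(T) = -144 + 9*T (g(T) = 7 - ((-5 - 4)*T + 151) = 7 - (-9*T + 151) = 7 - (151 - 9*T) = 7 + (-151 + 9*T) = -144 + 9*T)
-44112/g(198) - 22024/1778 = -44112/(-144 + 9*198) - 22024/1778 = -44112/(-144 + 1782) - 22024*1/1778 = -44112/1638 - 11012/889 = -44112*1/1638 - 11012/889 = -7352/273 - 11012/889 = -1363172/34671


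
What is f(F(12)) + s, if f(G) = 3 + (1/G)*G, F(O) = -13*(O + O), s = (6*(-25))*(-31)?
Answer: 4654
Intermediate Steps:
s = 4650 (s = -150*(-31) = 4650)
F(O) = -26*O
f(G) = 4 (f(G) = 3 + G/G = 3 + 1 = 4)
f(F(12)) + s = 4 + 4650 = 4654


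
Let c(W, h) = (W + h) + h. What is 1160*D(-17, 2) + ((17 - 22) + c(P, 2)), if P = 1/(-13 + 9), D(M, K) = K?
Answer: 9275/4 ≈ 2318.8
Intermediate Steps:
P = -1/4 (P = 1/(-4) = -1/4 ≈ -0.25000)
c(W, h) = W + 2*h
1160*D(-17, 2) + ((17 - 22) + c(P, 2)) = 1160*2 + ((17 - 22) + (-1/4 + 2*2)) = 2320 + (-5 + (-1/4 + 4)) = 2320 + (-5 + 15/4) = 2320 - 5/4 = 9275/4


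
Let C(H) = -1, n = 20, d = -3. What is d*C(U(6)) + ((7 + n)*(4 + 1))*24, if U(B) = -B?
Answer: 3243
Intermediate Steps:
d*C(U(6)) + ((7 + n)*(4 + 1))*24 = -3*(-1) + ((7 + 20)*(4 + 1))*24 = 3 + (27*5)*24 = 3 + 135*24 = 3 + 3240 = 3243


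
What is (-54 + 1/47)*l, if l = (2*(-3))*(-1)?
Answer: -15222/47 ≈ -323.87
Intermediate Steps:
l = 6 (l = -6*(-1) = 6)
(-54 + 1/47)*l = (-54 + 1/47)*6 = -2537/47*6 = -15222/47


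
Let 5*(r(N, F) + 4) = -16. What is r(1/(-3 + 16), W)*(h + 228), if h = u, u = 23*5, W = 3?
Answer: -12348/5 ≈ -2469.6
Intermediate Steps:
r(N, F) = -36/5 (r(N, F) = -4 + (⅕)*(-16) = -4 - 16/5 = -36/5)
u = 115
h = 115
r(1/(-3 + 16), W)*(h + 228) = -36*(115 + 228)/5 = -36/5*343 = -12348/5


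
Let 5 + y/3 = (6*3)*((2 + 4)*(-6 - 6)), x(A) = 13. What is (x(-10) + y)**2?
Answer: 15132100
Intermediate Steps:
y = -3903 (y = -15 + 3*((6*3)*((2 + 4)*(-6 - 6))) = -15 + 3*(18*(6*(-12))) = -15 + 3*(18*(-72)) = -15 + 3*(-1296) = -15 - 3888 = -3903)
(x(-10) + y)**2 = (13 - 3903)**2 = (-3890)**2 = 15132100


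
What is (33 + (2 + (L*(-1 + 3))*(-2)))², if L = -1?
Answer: 1521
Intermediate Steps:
(33 + (2 + (L*(-1 + 3))*(-2)))² = (33 + (2 - (-1 + 3)*(-2)))² = (33 + (2 - 1*2*(-2)))² = (33 + (2 - 2*(-2)))² = (33 + (2 + 4))² = (33 + 6)² = 39² = 1521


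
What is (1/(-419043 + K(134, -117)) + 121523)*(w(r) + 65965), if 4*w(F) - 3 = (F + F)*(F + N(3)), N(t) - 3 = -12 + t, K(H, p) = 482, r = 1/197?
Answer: 260434247784232787805/32487867698 ≈ 8.0164e+9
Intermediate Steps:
r = 1/197 ≈ 0.0050761
N(t) = -9 + t (N(t) = 3 + (-12 + t) = -9 + t)
w(F) = ¾ + F*(-6 + F)/2 (w(F) = ¾ + ((F + F)*(F + (-9 + 3)))/4 = ¾ + ((2*F)*(F - 6))/4 = ¾ + ((2*F)*(-6 + F))/4 = ¾ + (2*F*(-6 + F))/4 = ¾ + F*(-6 + F)/2)
(1/(-419043 + K(134, -117)) + 121523)*(w(r) + 65965) = (1/(-419043 + 482) + 121523)*((¾ + (1/197)²/2 - 3*1/197) + 65965) = (1/(-418561) + 121523)*((¾ + (½)*(1/38809) - 3/197) + 65965) = (-1/418561 + 121523)*((¾ + 1/77618 - 3/197) + 65965) = 50864788402*(114065/155236 + 65965)/418561 = (50864788402/418561)*(10240256805/155236) = 260434247784232787805/32487867698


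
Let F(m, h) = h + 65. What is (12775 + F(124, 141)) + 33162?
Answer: 46143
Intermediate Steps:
F(m, h) = 65 + h
(12775 + F(124, 141)) + 33162 = (12775 + (65 + 141)) + 33162 = (12775 + 206) + 33162 = 12981 + 33162 = 46143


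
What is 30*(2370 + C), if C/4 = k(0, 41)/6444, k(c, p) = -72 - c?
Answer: 12726660/179 ≈ 71099.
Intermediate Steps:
C = -8/179 (C = 4*((-72 - 1*0)/6444) = 4*((-72 + 0)*(1/6444)) = 4*(-72*1/6444) = 4*(-2/179) = -8/179 ≈ -0.044693)
30*(2370 + C) = 30*(2370 - 8/179) = 30*(424222/179) = 12726660/179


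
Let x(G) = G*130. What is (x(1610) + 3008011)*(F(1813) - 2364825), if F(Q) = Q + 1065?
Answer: -7599118064517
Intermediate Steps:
x(G) = 130*G
F(Q) = 1065 + Q
(x(1610) + 3008011)*(F(1813) - 2364825) = (130*1610 + 3008011)*((1065 + 1813) - 2364825) = (209300 + 3008011)*(2878 - 2364825) = 3217311*(-2361947) = -7599118064517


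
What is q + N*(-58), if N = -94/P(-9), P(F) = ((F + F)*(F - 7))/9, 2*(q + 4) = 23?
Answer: 1423/8 ≈ 177.88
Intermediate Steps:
q = 15/2 (q = -4 + (1/2)*23 = -4 + 23/2 = 15/2 ≈ 7.5000)
P(F) = 2*F*(-7 + F)/9 (P(F) = ((2*F)*(-7 + F))*(1/9) = (2*F*(-7 + F))*(1/9) = 2*F*(-7 + F)/9)
N = -47/16 (N = -94*(-1/(2*(-7 - 9))) = -94/((2/9)*(-9)*(-16)) = -94/32 = -94*1/32 = -47/16 ≈ -2.9375)
q + N*(-58) = 15/2 - 47/16*(-58) = 15/2 + 1363/8 = 1423/8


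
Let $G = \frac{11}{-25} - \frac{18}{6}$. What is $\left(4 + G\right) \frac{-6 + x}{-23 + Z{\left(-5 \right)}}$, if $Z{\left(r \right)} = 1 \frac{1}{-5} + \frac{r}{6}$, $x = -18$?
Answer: $\frac{288}{515} \approx 0.55922$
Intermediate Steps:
$G = - \frac{86}{25}$ ($G = 11 \left(- \frac{1}{25}\right) - 3 = - \frac{11}{25} - 3 = - \frac{86}{25} \approx -3.44$)
$Z{\left(r \right)} = - \frac{1}{5} + \frac{r}{6}$ ($Z{\left(r \right)} = 1 \left(- \frac{1}{5}\right) + r \frac{1}{6} = - \frac{1}{5} + \frac{r}{6}$)
$\left(4 + G\right) \frac{-6 + x}{-23 + Z{\left(-5 \right)}} = \left(4 - \frac{86}{25}\right) \frac{-6 - 18}{-23 + \left(- \frac{1}{5} + \frac{1}{6} \left(-5\right)\right)} = \frac{14 \left(- \frac{24}{-23 - \frac{31}{30}}\right)}{25} = \frac{14 \left(- \frac{24}{- \frac{721}{30}}\right)}{25} = \frac{14 \left(\left(-24\right) \left(- \frac{30}{721}\right)\right)}{25} = \frac{14}{25} \cdot \frac{720}{721} = \frac{288}{515}$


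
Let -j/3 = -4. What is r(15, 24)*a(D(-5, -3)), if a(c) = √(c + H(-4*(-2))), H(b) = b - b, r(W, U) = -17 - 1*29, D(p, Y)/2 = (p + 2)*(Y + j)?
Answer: -138*I*√6 ≈ -338.03*I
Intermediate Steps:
j = 12 (j = -3*(-4) = 12)
D(p, Y) = 2*(2 + p)*(12 + Y) (D(p, Y) = 2*((p + 2)*(Y + 12)) = 2*((2 + p)*(12 + Y)) = 2*(2 + p)*(12 + Y))
r(W, U) = -46 (r(W, U) = -17 - 29 = -46)
H(b) = 0
a(c) = √c (a(c) = √(c + 0) = √c)
r(15, 24)*a(D(-5, -3)) = -46*√(48 + 4*(-3) + 24*(-5) + 2*(-3)*(-5)) = -46*√(48 - 12 - 120 + 30) = -138*I*√6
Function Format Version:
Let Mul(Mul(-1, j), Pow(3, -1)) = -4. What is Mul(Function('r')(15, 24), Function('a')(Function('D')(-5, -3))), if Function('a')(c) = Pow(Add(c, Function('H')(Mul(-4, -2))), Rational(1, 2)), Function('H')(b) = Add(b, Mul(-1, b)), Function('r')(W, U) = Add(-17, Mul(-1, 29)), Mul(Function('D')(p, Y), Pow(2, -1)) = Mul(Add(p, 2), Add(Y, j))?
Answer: Mul(-138, I, Pow(6, Rational(1, 2))) ≈ Mul(-338.03, I)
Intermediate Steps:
j = 12 (j = Mul(-3, -4) = 12)
Function('D')(p, Y) = Mul(2, Add(2, p), Add(12, Y)) (Function('D')(p, Y) = Mul(2, Mul(Add(p, 2), Add(Y, 12))) = Mul(2, Mul(Add(2, p), Add(12, Y))) = Mul(2, Add(2, p), Add(12, Y)))
Function('r')(W, U) = -46 (Function('r')(W, U) = Add(-17, -29) = -46)
Function('H')(b) = 0
Function('a')(c) = Pow(c, Rational(1, 2)) (Function('a')(c) = Pow(Add(c, 0), Rational(1, 2)) = Pow(c, Rational(1, 2)))
Mul(Function('r')(15, 24), Function('a')(Function('D')(-5, -3))) = Mul(-46, Pow(Add(48, Mul(4, -3), Mul(24, -5), Mul(2, -3, -5)), Rational(1, 2))) = Mul(-46, Pow(Add(48, -12, -120, 30), Rational(1, 2))) = Mul(-46, Pow(-54, Rational(1, 2))) = Mul(-46, Mul(3, I, Pow(6, Rational(1, 2)))) = Mul(-138, I, Pow(6, Rational(1, 2)))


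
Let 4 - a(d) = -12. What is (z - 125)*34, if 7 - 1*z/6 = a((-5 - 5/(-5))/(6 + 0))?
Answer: -6086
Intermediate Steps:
a(d) = 16 (a(d) = 4 - 1*(-12) = 4 + 12 = 16)
z = -54 (z = 42 - 6*16 = 42 - 96 = -54)
(z - 125)*34 = (-54 - 125)*34 = -179*34 = -6086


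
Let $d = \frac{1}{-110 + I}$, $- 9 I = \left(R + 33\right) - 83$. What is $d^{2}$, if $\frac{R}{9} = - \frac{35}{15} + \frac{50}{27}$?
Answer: $\frac{729}{7879249} \approx 9.2522 \cdot 10^{-5}$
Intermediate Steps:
$R = - \frac{13}{3}$ ($R = 9 \left(- \frac{35}{15} + \frac{50}{27}\right) = 9 \left(\left(-35\right) \frac{1}{15} + 50 \cdot \frac{1}{27}\right) = 9 \left(- \frac{7}{3} + \frac{50}{27}\right) = 9 \left(- \frac{13}{27}\right) = - \frac{13}{3} \approx -4.3333$)
$I = \frac{163}{27}$ ($I = - \frac{\left(- \frac{13}{3} + 33\right) - 83}{9} = - \frac{\frac{86}{3} - 83}{9} = \left(- \frac{1}{9}\right) \left(- \frac{163}{3}\right) = \frac{163}{27} \approx 6.037$)
$d = - \frac{27}{2807}$ ($d = \frac{1}{-110 + \frac{163}{27}} = \frac{1}{- \frac{2807}{27}} = - \frac{27}{2807} \approx -0.0096188$)
$d^{2} = \left(- \frac{27}{2807}\right)^{2} = \frac{729}{7879249}$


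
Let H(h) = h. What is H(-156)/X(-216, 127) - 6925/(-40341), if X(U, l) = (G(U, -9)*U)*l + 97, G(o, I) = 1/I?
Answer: 910937/7463085 ≈ 0.12206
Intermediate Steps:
X(U, l) = 97 - U*l/9 (X(U, l) = (U/(-9))*l + 97 = (-U/9)*l + 97 = -U*l/9 + 97 = 97 - U*l/9)
H(-156)/X(-216, 127) - 6925/(-40341) = -156/(97 - ⅑*(-216)*127) - 6925/(-40341) = -156/(97 + 3048) - 6925*(-1/40341) = -156/3145 + 6925/40341 = 910937/7463085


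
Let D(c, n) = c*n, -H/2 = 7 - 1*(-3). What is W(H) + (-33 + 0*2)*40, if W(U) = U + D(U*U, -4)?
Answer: -2940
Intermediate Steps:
H = -20 (H = -2*(7 - 1*(-3)) = -2*(7 + 3) = -2*10 = -20)
W(U) = U - 4*U² (W(U) = U + (U*U)*(-4) = U + U²*(-4) = U - 4*U²)
W(H) + (-33 + 0*2)*40 = -20*(1 - 4*(-20)) + (-33 + 0*2)*40 = -20*(1 + 80) + (-33 + 0)*40 = -20*81 - 33*40 = -1620 - 1320 = -2940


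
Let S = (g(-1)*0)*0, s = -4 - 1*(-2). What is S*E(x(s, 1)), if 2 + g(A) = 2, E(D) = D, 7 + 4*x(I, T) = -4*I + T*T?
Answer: 0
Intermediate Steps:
s = -2 (s = -4 + 2 = -2)
x(I, T) = -7/4 - I + T**2/4 (x(I, T) = -7/4 + (-4*I + T*T)/4 = -7/4 + (-4*I + T**2)/4 = -7/4 + (T**2 - 4*I)/4 = -7/4 + (-I + T**2/4) = -7/4 - I + T**2/4)
g(A) = 0 (g(A) = -2 + 2 = 0)
S = 0 (S = (0*0)*0 = 0*0 = 0)
S*E(x(s, 1)) = 0*(-7/4 - 1*(-2) + (1/4)*1**2) = 0*(-7/4 + 2 + (1/4)*1) = 0*(-7/4 + 2 + 1/4) = 0*(1/2) = 0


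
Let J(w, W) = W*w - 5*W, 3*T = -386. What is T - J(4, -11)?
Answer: -419/3 ≈ -139.67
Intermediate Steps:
T = -386/3 (T = (⅓)*(-386) = -386/3 ≈ -128.67)
J(w, W) = -5*W + W*w
T - J(4, -11) = -386/3 - (-11)*(-5 + 4) = -386/3 - (-11)*(-1) = -386/3 - 1*11 = -386/3 - 11 = -419/3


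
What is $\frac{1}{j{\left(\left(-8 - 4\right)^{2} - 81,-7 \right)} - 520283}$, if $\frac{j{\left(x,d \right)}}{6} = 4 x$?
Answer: $- \frac{1}{518771} \approx -1.9276 \cdot 10^{-6}$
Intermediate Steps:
$j{\left(x,d \right)} = 24 x$ ($j{\left(x,d \right)} = 6 \cdot 4 x = 24 x$)
$\frac{1}{j{\left(\left(-8 - 4\right)^{2} - 81,-7 \right)} - 520283} = \frac{1}{24 \left(\left(-8 - 4\right)^{2} - 81\right) - 520283} = \frac{1}{24 \left(\left(-12\right)^{2} - 81\right) - 520283} = \frac{1}{24 \left(144 - 81\right) - 520283} = \frac{1}{24 \cdot 63 - 520283} = \frac{1}{1512 - 520283} = \frac{1}{-518771} = - \frac{1}{518771}$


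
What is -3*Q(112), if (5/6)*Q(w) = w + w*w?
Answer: -227808/5 ≈ -45562.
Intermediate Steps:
Q(w) = 6*w/5 + 6*w²/5 (Q(w) = 6*(w + w*w)/5 = 6*(w + w²)/5 = 6*w/5 + 6*w²/5)
-3*Q(112) = -18*112*(1 + 112)/5 = -18*112*113/5 = -3*75936/5 = -227808/5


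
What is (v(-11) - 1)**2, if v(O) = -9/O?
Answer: 4/121 ≈ 0.033058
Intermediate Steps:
(v(-11) - 1)**2 = (-9/(-11) - 1)**2 = (-9*(-1/11) - 1)**2 = (9/11 - 1)**2 = (-2/11)**2 = 4/121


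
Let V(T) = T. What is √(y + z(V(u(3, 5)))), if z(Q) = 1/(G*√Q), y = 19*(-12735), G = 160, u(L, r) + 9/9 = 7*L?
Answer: √(-387144000 + √5)/40 ≈ 491.9*I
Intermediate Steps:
u(L, r) = -1 + 7*L
y = -241965
z(Q) = 1/(160*√Q)
√(y + z(V(u(3, 5)))) = √(-241965 + 1/(160*√(-1 + 7*3))) = √(-241965 + 1/(160*√(-1 + 21))) = √(-241965 + 1/(160*√20)) = √(-241965 + (√5/10)/160) = √(-241965 + √5/1600)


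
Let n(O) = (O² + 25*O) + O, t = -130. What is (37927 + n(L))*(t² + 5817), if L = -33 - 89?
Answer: 1127649163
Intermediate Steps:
L = -122
n(O) = O² + 26*O
(37927 + n(L))*(t² + 5817) = (37927 - 122*(26 - 122))*((-130)² + 5817) = (37927 - 122*(-96))*(16900 + 5817) = (37927 + 11712)*22717 = 49639*22717 = 1127649163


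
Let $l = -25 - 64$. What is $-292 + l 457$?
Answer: $-40965$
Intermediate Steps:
$l = -89$
$-292 + l 457 = -292 - 40673 = -40965$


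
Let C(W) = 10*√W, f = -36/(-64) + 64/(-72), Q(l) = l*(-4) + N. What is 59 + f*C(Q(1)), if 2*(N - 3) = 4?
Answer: 4013/72 ≈ 55.736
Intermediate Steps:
N = 5 (N = 3 + (½)*4 = 3 + 2 = 5)
Q(l) = 5 - 4*l (Q(l) = l*(-4) + 5 = -4*l + 5 = 5 - 4*l)
f = -47/144 (f = -36*(-1/64) + 64*(-1/72) = 9/16 - 8/9 = -47/144 ≈ -0.32639)
59 + f*C(Q(1)) = 59 - 235*√(5 - 4*1)/72 = 59 - 235*√(5 - 4)/72 = 59 - 235*√1/72 = 59 - 235/72 = 4013/72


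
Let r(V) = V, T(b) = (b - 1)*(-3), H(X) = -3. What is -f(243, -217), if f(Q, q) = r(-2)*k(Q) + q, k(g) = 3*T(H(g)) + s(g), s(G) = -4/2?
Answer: 285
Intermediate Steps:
T(b) = 3 - 3*b (T(b) = (-1 + b)*(-3) = 3 - 3*b)
s(G) = -2 (s(G) = -4*½ = -2)
k(g) = 34 (k(g) = 3*(3 - 3*(-3)) - 2 = 3*(3 + 9) - 2 = 3*12 - 2 = 36 - 2 = 34)
f(Q, q) = -68 + q (f(Q, q) = -2*34 + q = -68 + q)
-f(243, -217) = -(-68 - 217) = -1*(-285) = 285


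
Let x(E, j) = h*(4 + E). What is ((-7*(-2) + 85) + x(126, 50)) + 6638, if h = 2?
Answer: 6997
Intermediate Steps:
x(E, j) = 8 + 2*E (x(E, j) = 2*(4 + E) = 8 + 2*E)
((-7*(-2) + 85) + x(126, 50)) + 6638 = ((-7*(-2) + 85) + (8 + 2*126)) + 6638 = ((14 + 85) + (8 + 252)) + 6638 = (99 + 260) + 6638 = 359 + 6638 = 6997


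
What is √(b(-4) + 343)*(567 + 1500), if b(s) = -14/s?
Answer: 6201*√154/2 ≈ 38476.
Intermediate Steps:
√(b(-4) + 343)*(567 + 1500) = √(-14/(-4) + 343)*(567 + 1500) = √(-14*(-¼) + 343)*2067 = √(7/2 + 343)*2067 = √(693/2)*2067 = (3*√154/2)*2067 = 6201*√154/2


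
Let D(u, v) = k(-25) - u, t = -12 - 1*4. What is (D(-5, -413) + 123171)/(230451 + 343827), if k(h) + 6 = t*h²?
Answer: 56585/287139 ≈ 0.19706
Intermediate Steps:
t = -16 (t = -12 - 4 = -16)
k(h) = -6 - 16*h²
D(u, v) = -10006 - u (D(u, v) = (-6 - 16*(-25)²) - u = (-6 - 16*625) - u = (-6 - 10000) - u = -10006 - u)
(D(-5, -413) + 123171)/(230451 + 343827) = ((-10006 - 1*(-5)) + 123171)/(230451 + 343827) = ((-10006 + 5) + 123171)/574278 = (-10001 + 123171)*(1/574278) = 113170*(1/574278) = 56585/287139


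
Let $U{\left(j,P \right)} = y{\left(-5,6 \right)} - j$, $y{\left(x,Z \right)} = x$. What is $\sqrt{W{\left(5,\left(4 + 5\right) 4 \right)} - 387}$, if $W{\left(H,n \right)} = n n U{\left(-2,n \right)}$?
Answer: $15 i \sqrt{19} \approx 65.384 i$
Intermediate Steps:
$U{\left(j,P \right)} = -5 - j$
$W{\left(H,n \right)} = - 3 n^{2}$ ($W{\left(H,n \right)} = n n \left(-5 - -2\right) = n^{2} \left(-5 + 2\right) = n^{2} \left(-3\right) = - 3 n^{2}$)
$\sqrt{W{\left(5,\left(4 + 5\right) 4 \right)} - 387} = \sqrt{- 3 \left(\left(4 + 5\right) 4\right)^{2} - 387} = \sqrt{- 3 \left(9 \cdot 4\right)^{2} - 387} = \sqrt{- 3 \cdot 36^{2} - 387} = \sqrt{\left(-3\right) 1296 - 387} = \sqrt{-3888 - 387} = \sqrt{-4275} = 15 i \sqrt{19}$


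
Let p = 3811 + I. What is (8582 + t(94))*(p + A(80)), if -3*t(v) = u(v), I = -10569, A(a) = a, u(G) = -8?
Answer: -57328404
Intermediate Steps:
t(v) = 8/3 (t(v) = -⅓*(-8) = 8/3)
p = -6758 (p = 3811 - 10569 = -6758)
(8582 + t(94))*(p + A(80)) = (8582 + 8/3)*(-6758 + 80) = (25754/3)*(-6678) = -57328404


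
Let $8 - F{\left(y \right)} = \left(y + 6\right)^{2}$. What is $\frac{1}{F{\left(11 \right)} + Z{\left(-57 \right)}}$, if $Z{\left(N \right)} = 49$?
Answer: $- \frac{1}{232} \approx -0.0043103$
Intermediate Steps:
$F{\left(y \right)} = 8 - \left(6 + y\right)^{2}$ ($F{\left(y \right)} = 8 - \left(y + 6\right)^{2} = 8 - \left(6 + y\right)^{2}$)
$\frac{1}{F{\left(11 \right)} + Z{\left(-57 \right)}} = \frac{1}{\left(8 - \left(6 + 11\right)^{2}\right) + 49} = \frac{1}{\left(8 - 17^{2}\right) + 49} = \frac{1}{\left(8 - 289\right) + 49} = \frac{1}{-281 + 49} = \frac{1}{-232} = - \frac{1}{232}$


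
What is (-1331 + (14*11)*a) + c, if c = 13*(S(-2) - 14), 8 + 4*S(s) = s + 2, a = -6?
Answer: -2463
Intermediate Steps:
S(s) = -3/2 + s/4 (S(s) = -2 + (s + 2)/4 = -2 + (2 + s)/4 = -2 + (½ + s/4) = -3/2 + s/4)
c = -208 (c = 13*((-3/2 + (¼)*(-2)) - 14) = 13*((-3/2 - ½) - 14) = 13*(-2 - 14) = 13*(-16) = -208)
(-1331 + (14*11)*a) + c = (-1331 + (14*11)*(-6)) - 208 = (-1331 + 154*(-6)) - 208 = (-1331 - 924) - 208 = -2255 - 208 = -2463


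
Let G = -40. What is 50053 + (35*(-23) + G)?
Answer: 49208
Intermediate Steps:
50053 + (35*(-23) + G) = 50053 + (35*(-23) - 40) = 50053 + (-805 - 40) = 50053 - 845 = 49208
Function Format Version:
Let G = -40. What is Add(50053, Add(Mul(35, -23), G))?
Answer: 49208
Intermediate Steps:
Add(50053, Add(Mul(35, -23), G)) = Add(50053, Add(Mul(35, -23), -40)) = Add(50053, Add(-805, -40)) = Add(50053, -845) = 49208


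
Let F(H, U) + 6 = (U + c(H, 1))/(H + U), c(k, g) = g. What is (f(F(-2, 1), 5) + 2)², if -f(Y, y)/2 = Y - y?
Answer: 784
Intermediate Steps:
F(H, U) = -6 + (1 + U)/(H + U) (F(H, U) = -6 + (U + 1)/(H + U) = -6 + (1 + U)/(H + U))
f(Y, y) = -2*Y + 2*y (f(Y, y) = -2*(Y - y) = -2*Y + 2*y)
(f(F(-2, 1), 5) + 2)² = ((-2*(1 - 6*(-2) - 5*1)/(-2 + 1) + 2*5) + 2)² = ((-2*(1 + 12 - 5)/(-1) + 10) + 2)² = ((-(-2)*8 + 10) + 2)² = ((-2*(-8) + 10) + 2)² = ((16 + 10) + 2)² = (26 + 2)² = 28² = 784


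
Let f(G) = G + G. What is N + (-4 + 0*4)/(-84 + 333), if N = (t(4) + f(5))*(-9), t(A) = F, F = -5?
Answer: -11209/249 ≈ -45.016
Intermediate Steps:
t(A) = -5
f(G) = 2*G
N = -45 (N = (-5 + 2*5)*(-9) = (-5 + 10)*(-9) = 5*(-9) = -45)
N + (-4 + 0*4)/(-84 + 333) = -45 + (-4 + 0*4)/(-84 + 333) = -45 + (-4 + 0)/249 = -45 - 4*1/249 = -45 - 4/249 = -11209/249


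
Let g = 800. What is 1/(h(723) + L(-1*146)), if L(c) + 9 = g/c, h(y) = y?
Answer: 73/51722 ≈ 0.0014114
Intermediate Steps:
L(c) = -9 + 800/c
1/(h(723) + L(-1*146)) = 1/(723 + (-9 + 800/((-1*146)))) = 1/(723 + (-9 + 800/(-146))) = 1/(723 + (-9 + 800*(-1/146))) = 1/(723 + (-9 - 400/73)) = 1/(723 - 1057/73) = 1/(51722/73) = 73/51722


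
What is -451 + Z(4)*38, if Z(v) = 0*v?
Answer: -451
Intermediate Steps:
Z(v) = 0
-451 + Z(4)*38 = -451 + 0*38 = -451 + 0 = -451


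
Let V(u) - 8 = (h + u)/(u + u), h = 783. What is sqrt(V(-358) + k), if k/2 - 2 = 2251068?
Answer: sqrt(577013220197)/358 ≈ 2121.8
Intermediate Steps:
k = 4502140 (k = 4 + 2*2251068 = 4 + 4502136 = 4502140)
V(u) = 8 + (783 + u)/(2*u) (V(u) = 8 + (783 + u)/(u + u) = 8 + (783 + u)/((2*u)) = 8 + (783 + u)*(1/(2*u)) = 8 + (783 + u)/(2*u))
sqrt(V(-358) + k) = sqrt((1/2)*(783 + 17*(-358))/(-358) + 4502140) = sqrt((1/2)*(-1/358)*(783 - 6086) + 4502140) = sqrt((1/2)*(-1/358)*(-5303) + 4502140) = sqrt(5303/716 + 4502140) = sqrt(3223537543/716) = sqrt(577013220197)/358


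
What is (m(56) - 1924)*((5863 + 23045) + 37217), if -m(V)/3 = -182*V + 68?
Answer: 1881124000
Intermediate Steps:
m(V) = -204 + 546*V (m(V) = -3*(-182*V + 68) = -3*(68 - 182*V) = -204 + 546*V)
(m(56) - 1924)*((5863 + 23045) + 37217) = ((-204 + 546*56) - 1924)*((5863 + 23045) + 37217) = ((-204 + 30576) - 1924)*(28908 + 37217) = (30372 - 1924)*66125 = 28448*66125 = 1881124000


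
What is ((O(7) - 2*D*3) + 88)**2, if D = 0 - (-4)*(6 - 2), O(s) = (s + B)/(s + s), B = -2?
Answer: 11449/196 ≈ 58.413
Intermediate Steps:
O(s) = (-2 + s)/(2*s) (O(s) = (s - 2)/(s + s) = (-2 + s)/((2*s)) = (-2 + s)*(1/(2*s)) = (-2 + s)/(2*s))
D = 16 (D = 0 - (-4)*4 = 0 - 1*(-16) = 0 + 16 = 16)
((O(7) - 2*D*3) + 88)**2 = (((1/2)*(-2 + 7)/7 - 2*16*3) + 88)**2 = (((1/2)*(1/7)*5 - 32*3) + 88)**2 = ((5/14 - 1*96) + 88)**2 = ((5/14 - 96) + 88)**2 = (-1339/14 + 88)**2 = (-107/14)**2 = 11449/196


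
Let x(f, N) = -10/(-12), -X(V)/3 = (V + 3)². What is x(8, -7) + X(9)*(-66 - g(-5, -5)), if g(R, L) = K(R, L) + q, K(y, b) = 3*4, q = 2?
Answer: 207365/6 ≈ 34561.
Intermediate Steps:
K(y, b) = 12
g(R, L) = 14 (g(R, L) = 12 + 2 = 14)
X(V) = -3*(3 + V)² (X(V) = -3*(V + 3)² = -3*(3 + V)²)
x(f, N) = ⅚ (x(f, N) = -10*(-1/12) = ⅚)
x(8, -7) + X(9)*(-66 - g(-5, -5)) = ⅚ + (-3*(3 + 9)²)*(-66 - 1*14) = ⅚ + (-3*12²)*(-66 - 14) = ⅚ - 3*144*(-80) = ⅚ - 432*(-80) = ⅚ + 34560 = 207365/6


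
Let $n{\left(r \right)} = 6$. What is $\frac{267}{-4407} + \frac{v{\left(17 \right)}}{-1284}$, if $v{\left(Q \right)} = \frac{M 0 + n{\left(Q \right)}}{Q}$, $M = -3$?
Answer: $- \frac{325251}{5344222} \approx -0.06086$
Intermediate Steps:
$v{\left(Q \right)} = \frac{6}{Q}$ ($v{\left(Q \right)} = \frac{\left(-3\right) 0 + 6}{Q} = \frac{0 + 6}{Q} = \frac{6}{Q}$)
$\frac{267}{-4407} + \frac{v{\left(17 \right)}}{-1284} = \frac{267}{-4407} + \frac{6 \cdot \frac{1}{17}}{-1284} = 267 \left(- \frac{1}{4407}\right) + 6 \cdot \frac{1}{17} \left(- \frac{1}{1284}\right) = - \frac{89}{1469} + \frac{6}{17} \left(- \frac{1}{1284}\right) = - \frac{89}{1469} - \frac{1}{3638} = - \frac{325251}{5344222}$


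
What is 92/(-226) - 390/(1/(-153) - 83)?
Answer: 615851/143510 ≈ 4.2913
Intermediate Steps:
92/(-226) - 390/(1/(-153) - 83) = 92*(-1/226) - 390/(-1/153 - 83) = -46/113 - 390/(-12700/153) = -46/113 - 390*(-153/12700) = -46/113 + 5967/1270 = 615851/143510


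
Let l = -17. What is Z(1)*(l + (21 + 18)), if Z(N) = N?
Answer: 22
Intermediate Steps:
Z(1)*(l + (21 + 18)) = 1*(-17 + (21 + 18)) = 1*(-17 + 39) = 1*22 = 22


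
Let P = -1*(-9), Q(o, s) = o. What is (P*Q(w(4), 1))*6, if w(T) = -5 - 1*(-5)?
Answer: 0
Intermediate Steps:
w(T) = 0 (w(T) = -5 + 5 = 0)
P = 9
(P*Q(w(4), 1))*6 = (9*0)*6 = 0*6 = 0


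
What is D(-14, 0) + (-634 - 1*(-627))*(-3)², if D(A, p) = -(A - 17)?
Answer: -32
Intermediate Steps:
D(A, p) = 17 - A (D(A, p) = -(-17 + A) = 17 - A)
D(-14, 0) + (-634 - 1*(-627))*(-3)² = (17 - 1*(-14)) + (-634 - 1*(-627))*(-3)² = (17 + 14) + (-634 + 627)*9 = 31 - 7*9 = 31 - 63 = -32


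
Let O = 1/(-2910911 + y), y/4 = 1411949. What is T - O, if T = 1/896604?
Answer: 613427/817967346180 ≈ 7.4994e-7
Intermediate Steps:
y = 5647796 (y = 4*1411949 = 5647796)
T = 1/896604 ≈ 1.1153e-6
O = 1/2736885 (O = 1/(-2910911 + 5647796) = 1/2736885 ≈ 3.6538e-7)
T - O = 1/896604 - 1*1/2736885 = 1/896604 - 1/2736885 = 613427/817967346180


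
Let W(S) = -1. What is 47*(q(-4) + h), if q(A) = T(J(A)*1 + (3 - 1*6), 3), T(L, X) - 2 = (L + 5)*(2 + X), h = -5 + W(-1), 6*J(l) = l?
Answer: 376/3 ≈ 125.33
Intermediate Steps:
J(l) = l/6
h = -6 (h = -5 - 1 = -6)
T(L, X) = 2 + (2 + X)*(5 + L) (T(L, X) = 2 + (L + 5)*(2 + X) = 2 + (5 + L)*(2 + X) = 2 + (2 + X)*(5 + L))
q(A) = 12 + 5*A/6 (q(A) = 12 + 2*((A/6)*1 + (3 - 1*6)) + 5*3 + ((A/6)*1 + (3 - 1*6))*3 = 12 + 2*(A/6 + (3 - 6)) + 15 + (A/6 + (3 - 6))*3 = 12 + 2*(A/6 - 3) + 15 + (A/6 - 3)*3 = 12 + 2*(-3 + A/6) + 15 + (-3 + A/6)*3 = 12 + (-6 + A/3) + 15 + (-9 + A/2) = 12 + 5*A/6)
47*(q(-4) + h) = 47*((12 + (⅚)*(-4)) - 6) = 47*((12 - 10/3) - 6) = 47*(26/3 - 6) = 47*(8/3) = 376/3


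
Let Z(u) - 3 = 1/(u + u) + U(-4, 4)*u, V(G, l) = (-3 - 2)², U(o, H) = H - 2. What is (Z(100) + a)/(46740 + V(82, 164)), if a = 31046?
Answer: 6249801/9353000 ≈ 0.66821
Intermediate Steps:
U(o, H) = -2 + H
V(G, l) = 25 (V(G, l) = (-5)² = 25)
Z(u) = 3 + 1/(2*u) + 2*u (Z(u) = 3 + (1/(u + u) + (-2 + 4)*u) = 3 + (1/(2*u) + 2*u) = 3 + 1/(2*u) + 2*u)
(Z(100) + a)/(46740 + V(82, 164)) = ((3 + (½)/100 + 2*100) + 31046)/(46740 + 25) = ((3 + (½)*(1/100) + 200) + 31046)/46765 = ((3 + 1/200 + 200) + 31046)*(1/46765) = (40601/200 + 31046)*(1/46765) = (6249801/200)*(1/46765) = 6249801/9353000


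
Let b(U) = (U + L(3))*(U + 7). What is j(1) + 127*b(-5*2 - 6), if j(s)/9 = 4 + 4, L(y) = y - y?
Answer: 18360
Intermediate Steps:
L(y) = 0
j(s) = 72 (j(s) = 9*(4 + 4) = 9*8 = 72)
b(U) = U*(7 + U) (b(U) = (U + 0)*(U + 7) = U*(7 + U))
j(1) + 127*b(-5*2 - 6) = 72 + 127*((-5*2 - 6)*(7 + (-5*2 - 6))) = 72 + 127*((-10 - 6)*(7 + (-10 - 6))) = 72 + 127*(-16*(7 - 16)) = 72 + 127*(-16*(-9)) = 72 + 127*144 = 72 + 18288 = 18360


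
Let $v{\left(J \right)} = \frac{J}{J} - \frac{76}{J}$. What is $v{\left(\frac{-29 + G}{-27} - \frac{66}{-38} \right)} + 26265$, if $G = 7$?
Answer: $\frac{34343206}{1309} \approx 26236.0$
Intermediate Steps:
$v{\left(J \right)} = 1 - \frac{76}{J}$
$v{\left(\frac{-29 + G}{-27} - \frac{66}{-38} \right)} + 26265 = \frac{-76 + \left(\frac{-29 + 7}{-27} - \frac{66}{-38}\right)}{\frac{-29 + 7}{-27} - \frac{66}{-38}} + 26265 = \frac{-76 - - \frac{1309}{513}}{\left(-22\right) \left(- \frac{1}{27}\right) - - \frac{33}{19}} + 26265 = \frac{-76 + \left(\frac{22}{27} + \frac{33}{19}\right)}{\frac{22}{27} + \frac{33}{19}} + 26265 = \frac{-76 + \frac{1309}{513}}{\frac{1309}{513}} + 26265 = \frac{513}{1309} \left(- \frac{37679}{513}\right) + 26265 = - \frac{37679}{1309} + 26265 = \frac{34343206}{1309}$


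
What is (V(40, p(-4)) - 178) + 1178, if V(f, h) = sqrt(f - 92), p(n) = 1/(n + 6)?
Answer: 1000 + 2*I*sqrt(13) ≈ 1000.0 + 7.2111*I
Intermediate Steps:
p(n) = 1/(6 + n)
V(f, h) = sqrt(-92 + f)
(V(40, p(-4)) - 178) + 1178 = (sqrt(-92 + 40) - 178) + 1178 = (sqrt(-52) - 178) + 1178 = (2*I*sqrt(13) - 178) + 1178 = (-178 + 2*I*sqrt(13)) + 1178 = 1000 + 2*I*sqrt(13)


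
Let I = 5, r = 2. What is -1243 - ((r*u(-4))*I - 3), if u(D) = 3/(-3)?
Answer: -1230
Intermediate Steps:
u(D) = -1 (u(D) = 3*(-⅓) = -1)
-1243 - ((r*u(-4))*I - 3) = -1243 - ((2*(-1))*5 - 3) = -1243 - (-2*5 - 3) = -1243 - (-10 - 3) = -1243 - 1*(-13) = -1243 + 13 = -1230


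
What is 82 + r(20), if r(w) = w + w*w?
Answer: 502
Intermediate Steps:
r(w) = w + w**2
82 + r(20) = 82 + 20*(1 + 20) = 82 + 20*21 = 82 + 420 = 502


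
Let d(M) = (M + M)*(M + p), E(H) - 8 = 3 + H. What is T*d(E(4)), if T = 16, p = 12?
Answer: 12960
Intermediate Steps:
E(H) = 11 + H (E(H) = 8 + (3 + H) = 11 + H)
d(M) = 2*M*(12 + M) (d(M) = (M + M)*(M + 12) = (2*M)*(12 + M) = 2*M*(12 + M))
T*d(E(4)) = 16*(2*(11 + 4)*(12 + (11 + 4))) = 16*(2*15*(12 + 15)) = 16*(2*15*27) = 16*810 = 12960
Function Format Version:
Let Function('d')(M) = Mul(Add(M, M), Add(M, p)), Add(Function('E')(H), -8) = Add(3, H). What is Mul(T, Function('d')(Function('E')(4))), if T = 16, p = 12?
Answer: 12960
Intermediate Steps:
Function('E')(H) = Add(11, H) (Function('E')(H) = Add(8, Add(3, H)) = Add(11, H))
Function('d')(M) = Mul(2, M, Add(12, M)) (Function('d')(M) = Mul(Add(M, M), Add(M, 12)) = Mul(Mul(2, M), Add(12, M)) = Mul(2, M, Add(12, M)))
Mul(T, Function('d')(Function('E')(4))) = Mul(16, Mul(2, Add(11, 4), Add(12, Add(11, 4)))) = Mul(16, Mul(2, 15, Add(12, 15))) = Mul(16, Mul(2, 15, 27)) = Mul(16, 810) = 12960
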